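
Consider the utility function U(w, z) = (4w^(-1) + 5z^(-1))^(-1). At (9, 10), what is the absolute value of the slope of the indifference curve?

For CES with ρ = -1, MRS = (4/5)·(z/w)^2.
At (9, 10): MRS = 80/81.
The indifference curve has slope −80/81 at this bundle.

MRS = 80/81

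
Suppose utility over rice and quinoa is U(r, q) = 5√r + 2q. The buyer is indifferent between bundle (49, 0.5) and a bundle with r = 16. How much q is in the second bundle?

U(49, 0.5) = 36.
Set U(16, q) = 36 and solve.
With r = 16: √16 = 4, so 2q = 36 − 5·4 = 16 and q = 8.
Check: U(16, 8) = 36.

q = 8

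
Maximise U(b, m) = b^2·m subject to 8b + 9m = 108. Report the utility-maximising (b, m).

b* = 9, m* = 4

MU_b = 2·b·m and MU_m = b^2.
MRS = MU_b/MU_m = (2/1)·m/b.
Tangency: set MRS = p_b/p_m = 8/9.
So (2/1)·m/b = 8/9, i.e. m = (4/9)·b.
Substitute into the budget 8·b + 9·m = 108: 12·b = 108, so b* = 9.
Then m* = (4/9)·9 = 4.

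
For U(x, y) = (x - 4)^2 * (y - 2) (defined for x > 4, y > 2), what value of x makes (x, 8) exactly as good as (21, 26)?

x = 38

U(21, 26) = 6936.
Set U(x, 8) = 6936 and solve.
With y = 8: (8 − 2) = 6, so (x − 4)^2 = 6936/6 = 1156.
Taking the square root (with x > 4): x − 4 = 34, so x = 38.
Check: U(38, 8) = 6936.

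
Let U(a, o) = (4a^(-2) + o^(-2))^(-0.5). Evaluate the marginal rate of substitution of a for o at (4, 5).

MRS = 125/16

For CES with ρ = -2, MRS = (4/1)·(o/a)^3.
At (4, 5): MRS = 125/16.
The indifference curve has slope −125/16 at this bundle.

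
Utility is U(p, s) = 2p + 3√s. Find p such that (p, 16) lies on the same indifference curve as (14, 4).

U(14, 4) = 34.
Set U(p, 16) = 34 and solve.
With s = 16: √16 = 4, so 2p = 34 − 3·4 = 22 and p = 11.
Check: U(11, 16) = 34.

p = 11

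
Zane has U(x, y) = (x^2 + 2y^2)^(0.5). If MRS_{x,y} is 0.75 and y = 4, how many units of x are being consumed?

For CES with ρ = 2, MRS = (1/2)·(y/x)^(-1).
Setting (1/2)·(4/x)^(-1) = 0.75 gives (4/x)^(-1) = 1.5, so 4/x = 2/3 and x = 6.

x = 6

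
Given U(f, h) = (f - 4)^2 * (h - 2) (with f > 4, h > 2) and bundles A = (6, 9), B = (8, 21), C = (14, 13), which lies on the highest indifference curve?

Bundle C

Evaluate utility at each bundle:
U(A) = 28.
U(B) = 304.
U(C) = 1100.
Highest utility is C, so C ≻ B ≻ A.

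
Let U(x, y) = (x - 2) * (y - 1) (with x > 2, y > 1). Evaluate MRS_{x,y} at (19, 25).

MRS = 24/17

MU_x = (y−1), MU_y = (x−2).
MRS = (y−1)/(x−2).
At (19, 25): MRS = 24/17.
So at (19, 25) the consumer would give up 24/17 units of y for one more unit of x.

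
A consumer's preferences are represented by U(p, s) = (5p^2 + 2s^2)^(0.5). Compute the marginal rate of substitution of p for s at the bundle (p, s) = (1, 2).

MRS = 1.25

For CES with ρ = 2, MRS = (5/2)·(s/p)^(-1).
At (1, 2): MRS = 1.25.
The indifference curve has slope −1.25 at this bundle.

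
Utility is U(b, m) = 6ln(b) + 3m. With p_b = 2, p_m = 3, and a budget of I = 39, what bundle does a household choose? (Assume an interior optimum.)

b* = 3, m* = 11

MU_b = 6/b, MU_m = 3.
MRS = 6/b ÷ 3.
Tangency: set MRS = p_b/p_m = 2/3.
MRS depends only on b: 2/b = 2/3 ⇒ b* = 2/(2/3) = 3.
From the budget, 3·m = 39 − 2·3 = 33, so m* = 11.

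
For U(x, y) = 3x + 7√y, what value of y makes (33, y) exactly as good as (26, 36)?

U(26, 36) = 120.
Set U(33, y) = 120 and solve.
With x = 33: 7√y = 120 − 3·33 = 21, so √y = 3 and y = 9.
Check: U(33, 9) = 120.

y = 9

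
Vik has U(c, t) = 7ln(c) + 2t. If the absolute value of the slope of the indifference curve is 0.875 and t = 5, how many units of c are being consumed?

c = 4

MU_c = 7/c, MU_t = 2.
MRS = 7/c ÷ 2.
MRS depends only on c: 3.5/c = 0.875 ⇒ c = 3.5/0.875 = 4.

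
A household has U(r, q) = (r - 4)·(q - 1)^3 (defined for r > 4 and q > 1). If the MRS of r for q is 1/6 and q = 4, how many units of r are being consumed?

MU_r = (q−1)^3, MU_q = 3·(r−4)·(q−1)^2.
MRS = (1/3)·(q−1)/(r−4).
Substitute q = 4: MRS = 1/(r − 4). Setting this equal to 1/6 gives r − 4 = 1/(1/6) = 6, so r = 10.

r = 10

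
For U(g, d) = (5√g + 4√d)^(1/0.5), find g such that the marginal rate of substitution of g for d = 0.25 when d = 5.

g = 125

For CES with ρ = 0.5, MRS = (5/4)·√(d/g).
Setting (5/4)·√(5/g) = 0.25 gives √(5/g) = 0.2, so 5/g = 1/25 and g = 125.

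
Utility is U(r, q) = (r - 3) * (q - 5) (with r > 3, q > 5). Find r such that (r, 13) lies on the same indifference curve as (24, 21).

U(24, 21) = 336.
Set U(r, 13) = 336 and solve.
With q = 13: (13 − 5) = 8, so (r − 3) = 336/8 = 42.
So r = 3 + 42 = 45.
Check: U(45, 13) = 336.

r = 45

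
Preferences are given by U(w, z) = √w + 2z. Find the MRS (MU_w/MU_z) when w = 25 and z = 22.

MRS = 0.05

MU_w = 1/(2√w), MU_z = 2.
MRS = 1/(2√w) ÷ 2.
At (25, 22): MRS = 0.05.
That is, one extra unit of w is worth 0.05 units of z at the margin.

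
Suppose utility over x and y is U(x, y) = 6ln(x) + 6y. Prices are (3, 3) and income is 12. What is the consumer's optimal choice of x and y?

MU_x = 6/x, MU_y = 6.
MRS = 6/x ÷ 6.
Tangency: set MRS = p_x/p_y = 3/3 = 1.
MRS depends only on x: 1/x = 1 ⇒ x* = 1/1 = 1.
From the budget, 3·y = 12 − 3·1 = 9, so y* = 3.

x* = 1, y* = 3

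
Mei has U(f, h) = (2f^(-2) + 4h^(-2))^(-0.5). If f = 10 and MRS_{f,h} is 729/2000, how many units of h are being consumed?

For CES with ρ = -2, MRS = (2/4)·(h/f)^3.
Setting (2/4)·(h/10)^3 = 729/2000 gives (h/10)^3 = 729/1000, so h/10 = 0.9 and h = 9.

h = 9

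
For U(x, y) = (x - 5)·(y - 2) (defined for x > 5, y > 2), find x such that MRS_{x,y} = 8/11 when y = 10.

x = 16

MU_x = (y−2), MU_y = (x−5).
MRS = (y−2)/(x−5).
Substitute y = 10: MRS = 8/(x − 5). Setting this equal to 8/11 gives x − 5 = 8/(8/11) = 11, so x = 16.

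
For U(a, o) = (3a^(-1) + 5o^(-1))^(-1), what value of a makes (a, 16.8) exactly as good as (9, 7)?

a = 4

U depends on (a, o) only through S = 3a^(-1) + 5o^(-1), so equal utility means equal S. At (9, 7): S = 22/21.
With o = 16.8: 5·16.8^(-1) = 25/84, so 3a^(-1) = 22/21 − 25/84 = 0.75, i.e. a^(-1) = 0.25.
Hence a = 1/0.25 = 4.
Check: U(4, 16.8) = 0.9545.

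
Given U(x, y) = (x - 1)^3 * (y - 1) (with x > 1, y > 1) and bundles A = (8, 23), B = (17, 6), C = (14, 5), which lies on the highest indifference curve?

Bundle B

Evaluate utility at each bundle:
U(A) = 7546.
U(B) = 20480.
U(C) = 8788.
Highest utility is B, so B ≻ C ≻ A.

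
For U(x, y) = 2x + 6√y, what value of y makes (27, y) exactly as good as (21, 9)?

U(21, 9) = 60.
Set U(27, y) = 60 and solve.
With x = 27: 6√y = 60 − 2·27 = 6, so √y = 1 and y = 1.
Check: U(27, 1) = 60.

y = 1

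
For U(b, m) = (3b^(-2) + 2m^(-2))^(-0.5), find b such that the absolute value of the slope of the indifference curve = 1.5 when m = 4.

For CES with ρ = -2, MRS = (3/2)·(m/b)^3.
Setting (3/2)·(4/b)^3 = 1.5 gives (4/b)^3 = 1, so 4/b = 1 and b = 4.

b = 4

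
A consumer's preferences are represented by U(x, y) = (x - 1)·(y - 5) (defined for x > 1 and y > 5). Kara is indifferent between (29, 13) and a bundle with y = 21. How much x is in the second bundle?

x = 15

U(29, 13) = 224.
Set U(x, 21) = 224 and solve.
With y = 21: (21 − 5) = 16, so (x − 1) = 224/16 = 14.
So x = 1 + 14 = 15.
Check: U(15, 21) = 224.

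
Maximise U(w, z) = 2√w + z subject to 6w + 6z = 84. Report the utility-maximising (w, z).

w* = 1, z* = 13

MU_w = 2/(2√w), MU_z = 1.
MRS = 2/(2√w) ÷ 1.
Tangency: set MRS = p_w/p_z = 6/6 = 1.
MRS depends only on w: 1/√w = 1 ⇒ √w = 1/1 = 1 ⇒ w* = 1.
From the budget, 6·z = 84 − 6·1 = 78, so z* = 13.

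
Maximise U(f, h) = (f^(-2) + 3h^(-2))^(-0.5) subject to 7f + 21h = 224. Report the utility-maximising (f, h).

f* = 8, h* = 8

For CES with ρ = -2, MRS = (1/3)·(h/f)^3.
Tangency: set MRS = p_f/p_h = 7/21 = 1/3.
So (h/f)^3 = 1; taking the cube root, h/f = 1, i.e. h = f.
Substitute into the budget 7·f + 21·h = 224: 28·f = 224, so f* = 8 and h* = 8.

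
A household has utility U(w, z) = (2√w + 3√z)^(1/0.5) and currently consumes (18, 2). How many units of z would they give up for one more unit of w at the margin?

For CES with ρ = 0.5, MRS = (2/3)·√(z/w).
At (18, 2): MRS = 2/9.
So at (18, 2) the consumer would give up 2/9 units of z for one more unit of w.

MRS = 2/9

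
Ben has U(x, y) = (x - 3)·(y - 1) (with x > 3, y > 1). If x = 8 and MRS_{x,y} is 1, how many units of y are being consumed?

MU_x = (y−1), MU_y = (x−3).
MRS = (y−1)/(x−3).
Substitute x = 8: MRS = (y − 1)/5. Setting this equal to 1 gives y − 1 = 1·5 = 5, so y = 6.

y = 6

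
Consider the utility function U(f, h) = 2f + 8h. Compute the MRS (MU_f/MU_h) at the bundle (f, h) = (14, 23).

MU_f = 2, MU_h = 8, so MRS = 2/8 = 0.25 at every bundle.
At (14, 23): MRS = 0.25.
So at (14, 23) the consumer would give up 0.25 units of h for one more unit of f.

MRS = 0.25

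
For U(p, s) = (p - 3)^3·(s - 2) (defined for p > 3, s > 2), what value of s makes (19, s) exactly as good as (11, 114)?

s = 16

U(11, 114) = 57344.
Set U(19, s) = 57344 and solve.
With p = 19: (19 − 3)^3 = 4096, so (s − 2) = 57344/4096 = 14.
So s = 2 + 14 = 16.
Check: U(19, 16) = 57344.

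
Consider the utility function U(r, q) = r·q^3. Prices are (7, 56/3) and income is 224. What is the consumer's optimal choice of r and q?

MU_r = q^3 and MU_q = 3·r·q^2.
MRS = MU_r/MU_q = (1/3)·q/r.
Tangency: set MRS = p_r/p_q = 7/(56/3) = 0.375.
So (1/3)·q/r = 0.375, i.e. q = 1.125·r.
Substitute into the budget 7·r + (56/3)·q = 224: 28·r = 224, so r* = 8.
Then q* = 1.125·8 = 9.

r* = 8, q* = 9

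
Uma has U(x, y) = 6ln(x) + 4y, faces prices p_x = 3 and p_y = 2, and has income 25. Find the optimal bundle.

MU_x = 6/x, MU_y = 4.
MRS = 6/x ÷ 4.
Tangency: set MRS = p_x/p_y = 3/2 = 1.5.
MRS depends only on x: 1.5/x = 1.5 ⇒ x* = 1.5/1.5 = 1.
From the budget, 2·y = 25 − 3·1 = 22, so y* = 11.

x* = 1, y* = 11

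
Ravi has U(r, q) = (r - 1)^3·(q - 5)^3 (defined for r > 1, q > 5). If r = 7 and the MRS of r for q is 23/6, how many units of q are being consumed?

q = 28

MU_r = 3·(r−1)^2·(q−5)^3, MU_q = 3·(r−1)^3·(q−5)^2.
MRS = (q−5)/(r−1).
Substitute r = 7: MRS = (q − 5)/6. Setting this equal to 23/6 gives q − 5 = (23/6)·6 = 23, so q = 28.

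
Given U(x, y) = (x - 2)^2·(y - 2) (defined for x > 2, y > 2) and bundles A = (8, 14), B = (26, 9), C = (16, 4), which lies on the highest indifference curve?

Evaluate utility at each bundle:
U(A) = 432.
U(B) = 4032.
U(C) = 392.
Highest utility is B, so B ≻ A ≻ C.

Bundle B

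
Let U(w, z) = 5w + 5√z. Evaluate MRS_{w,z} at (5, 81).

MRS = 18

MU_w = 5, MU_z = 5/(2√z).
MRS = 5 ÷ (5/(2√z)).
At (5, 81): MRS = 18.
That is, one extra unit of w is worth 18 units of z at the margin.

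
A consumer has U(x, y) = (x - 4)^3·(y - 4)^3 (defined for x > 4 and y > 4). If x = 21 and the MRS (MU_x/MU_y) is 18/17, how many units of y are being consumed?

MU_x = 3·(x−4)^2·(y−4)^3, MU_y = 3·(x−4)^3·(y−4)^2.
MRS = (y−4)/(x−4).
Substitute x = 21: MRS = (y − 4)/17. Setting this equal to 18/17 gives y − 4 = (18/17)·17 = 18, so y = 22.

y = 22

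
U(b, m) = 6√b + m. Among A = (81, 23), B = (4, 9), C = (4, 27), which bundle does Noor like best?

Bundle A

Evaluate utility at each bundle:
U(A) = 77.000.
U(B) = 21.000.
U(C) = 39.000.
Highest utility is A, so A ≻ C ≻ B.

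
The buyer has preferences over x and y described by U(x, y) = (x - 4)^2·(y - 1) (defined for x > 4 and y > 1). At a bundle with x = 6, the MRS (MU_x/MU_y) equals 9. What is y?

MU_x = 2·(x−4)·(y−1), MU_y = (x−4)^2.
MRS = (2/1)·(y−1)/(x−4).
Substitute x = 6: MRS = (y − 1)/1. Setting this equal to 9 gives y − 1 = 9·1 = 9, so y = 10.

y = 10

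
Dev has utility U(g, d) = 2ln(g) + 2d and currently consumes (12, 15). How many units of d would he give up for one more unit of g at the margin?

MRS = 1/12

MU_g = 2/g, MU_d = 2.
MRS = 2/g ÷ 2.
At (12, 15): MRS = 1/12.
The indifference curve has slope −1/12 at this bundle.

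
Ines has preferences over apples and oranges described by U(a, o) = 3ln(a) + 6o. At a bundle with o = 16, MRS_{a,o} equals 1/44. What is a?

a = 22

MU_a = 3/a, MU_o = 6.
MRS = 3/a ÷ 6.
MRS depends only on a: 0.5/a = 1/44 ⇒ a = 0.5/(1/44) = 22.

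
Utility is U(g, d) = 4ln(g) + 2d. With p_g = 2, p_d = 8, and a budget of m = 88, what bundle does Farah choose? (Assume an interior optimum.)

MU_g = 4/g, MU_d = 2.
MRS = 4/g ÷ 2.
Tangency: set MRS = p_g/p_d = 2/8 = 0.25.
MRS depends only on g: 2/g = 0.25 ⇒ g* = 2/0.25 = 8.
From the budget, 8·d = 88 − 2·8 = 72, so d* = 9.

g* = 8, d* = 9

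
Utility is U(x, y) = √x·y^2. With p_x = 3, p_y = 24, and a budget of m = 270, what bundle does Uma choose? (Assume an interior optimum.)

MU_x = 0.5·x^(-0.5)·y^2 and MU_y = 2·√x·y.
MRS = MU_x/MU_y = (0.25)·y/x.
Tangency: set MRS = p_x/p_y = 3/24 = 0.125.
So (0.25)·y/x = 0.125, i.e. y = 0.5·x.
Substitute into the budget 3·x + 24·y = 270: 15·x = 270, so x* = 18.
Then y* = 0.5·18 = 9.

x* = 18, y* = 9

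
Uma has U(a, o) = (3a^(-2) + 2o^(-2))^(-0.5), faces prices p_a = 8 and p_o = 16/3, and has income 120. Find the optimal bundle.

For CES with ρ = -2, MRS = (3/2)·(o/a)^3.
Tangency: set MRS = p_a/p_o = 8/(16/3) = 1.5.
So (o/a)^3 = 1; taking the cube root, o/a = 1, i.e. o = a.
Substitute into the budget 8·a + (16/3)·o = 120: (40/3)·a = 120, so a* = 9 and o* = 9.

a* = 9, o* = 9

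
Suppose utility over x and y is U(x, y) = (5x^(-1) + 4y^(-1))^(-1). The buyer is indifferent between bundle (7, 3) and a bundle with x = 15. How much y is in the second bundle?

U depends on (x, y) only through S = 5x^(-1) + 4y^(-1), so equal utility means equal S. At (7, 3): S = 43/21.
With x = 15: 5·15^(-1) = 1/3, so 4y^(-1) = 43/21 − 1/3 = 12/7, i.e. y^(-1) = 3/7.
Hence y = 1/(3/7) = 7/3.
Check: U(15, 7/3) = 0.4884.

y = 7/3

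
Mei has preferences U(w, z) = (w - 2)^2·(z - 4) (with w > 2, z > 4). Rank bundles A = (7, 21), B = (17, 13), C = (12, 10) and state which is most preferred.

Evaluate utility at each bundle:
U(A) = 425.
U(B) = 2025.
U(C) = 600.
Highest utility is B, so B ≻ C ≻ A.

Bundle B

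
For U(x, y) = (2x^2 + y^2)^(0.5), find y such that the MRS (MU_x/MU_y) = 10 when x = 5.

For CES with ρ = 2, MRS = (2/1)·(y/x)^(-1).
Setting (2/1)·(y/5)^(-1) = 10 gives (y/5)^(-1) = 5, so y/5 = 0.2 and y = 1.

y = 1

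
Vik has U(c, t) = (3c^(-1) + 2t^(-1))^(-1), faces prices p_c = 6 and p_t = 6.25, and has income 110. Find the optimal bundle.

c* = 10, t* = 8

For CES with ρ = -1, MRS = (3/2)·(t/c)^2.
Tangency: set MRS = p_c/p_t = 6/6.25 = 24/25.
So (t/c)^2 = 16/25; taking the square root, t/c = 0.8, i.e. t = 0.8·c.
Substitute into the budget 6·c + 6.25·t = 110: 11·c = 110, so c* = 10 and t* = 0.8·10 = 8.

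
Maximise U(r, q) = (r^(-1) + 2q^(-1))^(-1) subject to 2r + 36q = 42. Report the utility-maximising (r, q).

r* = 3, q* = 1

For CES with ρ = -1, MRS = (1/2)·(q/r)^2.
Tangency: set MRS = p_r/p_q = 2/36 = 1/18.
So (q/r)^2 = 1/9; taking the square root, q/r = 1/3, i.e. q = (1/3)·r.
Substitute into the budget 2·r + 36·q = 42: 14·r = 42, so r* = 3 and q* = (1/3)·3 = 1.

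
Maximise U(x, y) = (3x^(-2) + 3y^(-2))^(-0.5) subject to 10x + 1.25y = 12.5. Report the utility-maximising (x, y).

x* = 1, y* = 2

For CES with ρ = -2, MRS = (y/x)^3.
Tangency: set MRS = p_x/p_y = 10/1.25 = 8.
So (y/x)^3 = 8; taking the cube root, y/x = 2, i.e. y = 2·x.
Substitute into the budget 10·x + 1.25·y = 12.5: 12.5·x = 12.5, so x* = 1 and y* = 2·1 = 2.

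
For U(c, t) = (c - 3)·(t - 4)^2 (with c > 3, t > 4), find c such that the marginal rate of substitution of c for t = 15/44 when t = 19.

c = 25

MU_c = (t−4)^2, MU_t = 2·(c−3)·(t−4).
MRS = (1/2)·(t−4)/(c−3).
Substitute t = 19: MRS = 7.5/(c − 3). Setting this equal to 15/44 gives c − 3 = 7.5/(15/44) = 22, so c = 25.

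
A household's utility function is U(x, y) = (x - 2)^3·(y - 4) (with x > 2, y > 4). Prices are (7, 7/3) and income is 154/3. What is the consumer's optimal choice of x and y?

MU_x = 3·(x−2)^2·(y−4), MU_y = (x−2)^3.
MRS = (3/1)·(y−4)/(x−2).
Tangency: set MRS = p_x/p_y = 7/(7/3) = 3.
So (3/1)·(y − 4)/(x − 2) = 3, i.e. (y − 4) = (x − 2).
Rewrite the budget in excess-of-subsistence terms: 7·(x − 2) + (7/3)·(y − 4) = 154/3 − 7·2 − (7/3)·4 = 28.
Substituting, (28/3)·(x − 2) = 28, so x − 2 = 3 and x* = 5.
Then y − 4 = 3, so y* = 7.

x* = 5, y* = 7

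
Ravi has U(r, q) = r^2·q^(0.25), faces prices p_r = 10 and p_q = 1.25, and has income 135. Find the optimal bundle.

MU_r = 2·r·q^(0.25) and MU_q = 0.25·r^2·q^(-0.75).
MRS = MU_r/MU_q = (8)·q/r.
Tangency: set MRS = p_r/p_q = 10/1.25 = 8.
So (8)·q/r = 8, i.e. q = r.
Substitute into the budget 10·r + 1.25·q = 135: 11.25·r = 135, so r* = 12.
Then q* = 12.

r* = 12, q* = 12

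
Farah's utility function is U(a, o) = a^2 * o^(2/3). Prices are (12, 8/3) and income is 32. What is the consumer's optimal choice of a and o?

MU_a = 2·a·o^(2/3) and MU_o = 2/3·a^2·o^(-1/3).
MRS = MU_a/MU_o = (3)·o/a.
Tangency: set MRS = p_a/p_o = 12/(8/3) = 4.5.
So (3)·o/a = 4.5, i.e. o = 1.5·a.
Substitute into the budget 12·a + (8/3)·o = 32: 16·a = 32, so a* = 2.
Then o* = 1.5·2 = 3.

a* = 2, o* = 3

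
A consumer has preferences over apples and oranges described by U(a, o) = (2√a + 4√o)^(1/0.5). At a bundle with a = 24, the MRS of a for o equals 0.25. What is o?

For CES with ρ = 0.5, MRS = (2/4)·√(o/a).
Setting (2/4)·√(o/24) = 0.25 gives √(o/24) = 0.5, so o/24 = 0.25 and o = 6.

o = 6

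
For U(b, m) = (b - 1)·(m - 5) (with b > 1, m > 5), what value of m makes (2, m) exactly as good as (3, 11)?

m = 17

U(3, 11) = 12.
Set U(2, m) = 12 and solve.
With b = 2: (2 − 1) = 1, so (m − 5) = 12/1 = 12.
So m = 5 + 12 = 17.
Check: U(2, 17) = 12.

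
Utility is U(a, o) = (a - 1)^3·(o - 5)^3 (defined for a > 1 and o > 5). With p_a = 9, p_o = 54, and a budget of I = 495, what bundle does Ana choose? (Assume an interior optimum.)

MU_a = 3·(a−1)^2·(o−5)^3, MU_o = 3·(a−1)^3·(o−5)^2.
MRS = (o−5)/(a−1).
Tangency: set MRS = p_a/p_o = 9/54 = 1/6.
So (o − 5)/(a − 1) = 1/6, i.e. (o − 5) = (1/6)·(a − 1).
Rewrite the budget in excess-of-subsistence terms: 9·(a − 1) + 54·(o − 5) = 495 − 9·1 − 54·5 = 216.
Substituting, 18·(a − 1) = 216, so a − 1 = 12 and a* = 13.
Then o − 5 = (1/6)·12 = 2, so o* = 7.

a* = 13, o* = 7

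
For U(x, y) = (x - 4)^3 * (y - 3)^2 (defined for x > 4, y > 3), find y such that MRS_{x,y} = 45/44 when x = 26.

y = 18

MU_x = 3·(x−4)^2·(y−3)^2, MU_y = 2·(x−4)^3·(y−3).
MRS = (3/2)·(y−3)/(x−4).
Substitute x = 26: MRS = (y − 3)/(44/3). Setting this equal to 45/44 gives y − 3 = (45/44)·(44/3) = 15, so y = 18.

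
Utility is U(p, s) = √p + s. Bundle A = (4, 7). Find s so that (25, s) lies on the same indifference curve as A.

U(4, 7) = 9.
Set U(25, s) = 9 and solve.
With p = 25: √25 = 5, so s = 9 − 5 = 4.
Check: U(25, 4) = 9.

s = 4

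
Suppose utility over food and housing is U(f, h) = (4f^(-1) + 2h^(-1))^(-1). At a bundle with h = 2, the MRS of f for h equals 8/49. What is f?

For CES with ρ = -1, MRS = (4/2)·(h/f)^2.
Setting (4/2)·(2/f)^2 = 8/49 gives (2/f)^2 = 4/49, so 2/f = 2/7 and f = 7.

f = 7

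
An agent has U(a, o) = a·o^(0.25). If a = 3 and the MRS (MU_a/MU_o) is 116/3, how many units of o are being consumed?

MU_a = o^(0.25) and MU_o = 0.25·a·o^(-0.75).
MRS = MU_a/MU_o = (4)·o/a.
Substitute a = 3: MRS = o/0.75. Setting o/0.75 = 116/3 gives o = (116/3)·0.75 = 29.

o = 29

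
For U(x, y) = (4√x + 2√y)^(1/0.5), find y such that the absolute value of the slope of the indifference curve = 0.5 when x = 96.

y = 6

For CES with ρ = 0.5, MRS = (4/2)·√(y/x).
Setting (4/2)·√(y/96) = 0.5 gives √(y/96) = 0.25, so y/96 = 1/16 and y = 6.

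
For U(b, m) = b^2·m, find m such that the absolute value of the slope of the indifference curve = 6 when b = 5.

MU_b = 2·b·m and MU_m = b^2.
MRS = MU_b/MU_m = (2/1)·m/b.
Substitute b = 5: MRS = m/2.5. Setting m/2.5 = 6 gives m = 6·2.5 = 15.

m = 15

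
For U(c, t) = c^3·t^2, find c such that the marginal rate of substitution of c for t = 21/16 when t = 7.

MU_c = 3·c^2·t^2 and MU_t = 2·c^3·t.
MRS = MU_c/MU_t = (3/2)·t/c.
Substitute t = 7: MRS = 10.5/c. Setting 10.5/c = 21/16 gives c = 10.5/(21/16) = 8.

c = 8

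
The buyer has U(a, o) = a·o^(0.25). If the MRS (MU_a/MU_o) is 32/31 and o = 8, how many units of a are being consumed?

MU_a = o^(0.25) and MU_o = 0.25·a·o^(-0.75).
MRS = MU_a/MU_o = (4)·o/a.
Substitute o = 8: MRS = 32/a. Setting 32/a = 32/31 gives a = 32/(32/31) = 31.

a = 31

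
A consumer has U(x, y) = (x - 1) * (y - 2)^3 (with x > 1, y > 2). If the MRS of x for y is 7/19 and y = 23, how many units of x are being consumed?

MU_x = (y−2)^3, MU_y = 3·(x−1)·(y−2)^2.
MRS = (1/3)·(y−2)/(x−1).
Substitute y = 23: MRS = 7/(x − 1). Setting this equal to 7/19 gives x − 1 = 7/(7/19) = 19, so x = 20.

x = 20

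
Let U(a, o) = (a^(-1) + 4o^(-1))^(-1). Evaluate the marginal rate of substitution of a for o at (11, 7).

For CES with ρ = -1, MRS = (1/4)·(o/a)^2.
At (11, 7): MRS = 49/484.
The indifference curve has slope −49/484 at this bundle.

MRS = 49/484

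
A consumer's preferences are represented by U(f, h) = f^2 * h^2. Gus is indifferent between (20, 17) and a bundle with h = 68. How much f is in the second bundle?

U(20, 17) = 115600.
Set U(f, 68) = 115600 and solve.
With h = 68: 68^2 = 4624, so f^2 = 115600/4624 = 25; taking the square root, f = 5.
Check: U(5, 68) = 115600.

f = 5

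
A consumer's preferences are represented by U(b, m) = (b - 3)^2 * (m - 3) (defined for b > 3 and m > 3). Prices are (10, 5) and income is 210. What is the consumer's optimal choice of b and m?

b* = 14, m* = 14

MU_b = 2·(b−3)·(m−3), MU_m = (b−3)^2.
MRS = (2/1)·(m−3)/(b−3).
Tangency: set MRS = p_b/p_m = 10/5 = 2.
So (2/1)·(m − 3)/(b − 3) = 2, i.e. (m − 3) = (b − 3).
Rewrite the budget in excess-of-subsistence terms: 10·(b − 3) + 5·(m − 3) = 210 − 10·3 − 5·3 = 165.
Substituting, 15·(b − 3) = 165, so b − 3 = 11 and b* = 14.
Then m − 3 = 11, so m* = 14.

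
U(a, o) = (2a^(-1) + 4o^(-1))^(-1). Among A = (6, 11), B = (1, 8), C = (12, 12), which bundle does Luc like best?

Bundle C

Evaluate utility at each bundle:
U(A) = 1.435.
U(B) = 0.400.
U(C) = 2.000.
Highest utility is C, so C ≻ A ≻ B.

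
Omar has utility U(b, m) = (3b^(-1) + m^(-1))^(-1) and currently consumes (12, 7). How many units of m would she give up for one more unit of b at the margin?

MRS = 49/48

For CES with ρ = -1, MRS = (3/1)·(m/b)^2.
At (12, 7): MRS = 49/48.
So at (12, 7) the consumer would give up 49/48 units of m for one more unit of b.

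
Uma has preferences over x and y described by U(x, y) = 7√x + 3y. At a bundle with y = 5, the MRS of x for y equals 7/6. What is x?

x = 1

MU_x = 7/(2√x), MU_y = 3.
MRS = 7/(2√x) ÷ 3.
MRS depends only on x: (7/6)/√x = 7/6 ⇒ √x = (7/6)/(7/6) = 1 ⇒ x = 1.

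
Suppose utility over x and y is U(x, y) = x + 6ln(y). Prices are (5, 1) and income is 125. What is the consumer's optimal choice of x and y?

MU_x = 1, MU_y = 6/y.
MRS = 1 ÷ (6/y).
Tangency: set MRS = p_x/p_y = 5/1 = 5.
MRS depends only on y: (1/6)·y = 5 ⇒ y* = 5/(1/6) = 30.
From the budget, 5·x = 125 − 1·30 = 95, so x* = 19.

x* = 19, y* = 30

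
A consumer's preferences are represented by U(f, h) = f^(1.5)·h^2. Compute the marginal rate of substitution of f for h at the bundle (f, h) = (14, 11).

MU_f = 1.5·√f·h^2 and MU_h = 2·f^(1.5)·h.
MRS = MU_f/MU_h = (0.75)·h/f.
At (14, 11): MRS = 33/56.
The indifference curve has slope −33/56 at this bundle.

MRS = 33/56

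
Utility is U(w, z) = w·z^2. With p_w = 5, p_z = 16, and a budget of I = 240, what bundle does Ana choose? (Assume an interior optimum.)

MU_w = z^2 and MU_z = 2·w·z.
MRS = MU_w/MU_z = (1/2)·z/w.
Tangency: set MRS = p_w/p_z = 5/16.
So (1/2)·z/w = 5/16, i.e. z = 0.625·w.
Substitute into the budget 5·w + 16·z = 240: 15·w = 240, so w* = 16.
Then z* = 0.625·16 = 10.

w* = 16, z* = 10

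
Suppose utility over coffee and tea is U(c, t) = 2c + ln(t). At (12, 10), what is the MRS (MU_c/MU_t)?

MU_c = 2, MU_t = 1/t.
MRS = 2 ÷ (1/t).
At (12, 10): MRS = 20.
The indifference curve has slope −20 at this bundle.

MRS = 20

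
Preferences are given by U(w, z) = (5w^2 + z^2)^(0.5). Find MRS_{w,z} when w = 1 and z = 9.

For CES with ρ = 2, MRS = (5/1)·(z/w)^(-1).
At (1, 9): MRS = 5/9.
The indifference curve has slope −5/9 at this bundle.

MRS = 5/9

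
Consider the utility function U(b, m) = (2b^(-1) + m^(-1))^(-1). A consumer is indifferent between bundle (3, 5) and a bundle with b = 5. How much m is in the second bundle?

m = 15/7

U depends on (b, m) only through S = 2b^(-1) + m^(-1), so equal utility means equal S. At (3, 5): S = 13/15.
With b = 5: 2·5^(-1) = 0.4, so m^(-1) = 13/15 − 0.4 = 7/15.
Hence m = 1/(7/15) = 15/7.
Check: U(5, 15/7) = 1.1538.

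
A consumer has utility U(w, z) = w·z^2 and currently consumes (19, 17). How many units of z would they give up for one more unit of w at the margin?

MRS = 17/38

MU_w = z^2 and MU_z = 2·w·z.
MRS = MU_w/MU_z = (1/2)·z/w.
At (19, 17): MRS = 17/38.
The indifference curve has slope −17/38 at this bundle.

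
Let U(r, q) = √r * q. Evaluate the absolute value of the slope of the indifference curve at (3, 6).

MRS = 1

MU_r = 0.5·r^(-0.5)·q and MU_q = √r.
MRS = MU_r/MU_q = (0.5)·q/r.
At (3, 6): MRS = 1.
So at (3, 6) the consumer would give up 1 units of q for one more unit of r.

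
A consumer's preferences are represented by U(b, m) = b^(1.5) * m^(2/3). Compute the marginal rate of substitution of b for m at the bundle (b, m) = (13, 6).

MU_b = 1.5·√b·m^(2/3) and MU_m = 2/3·b^(1.5)·m^(-1/3).
MRS = MU_b/MU_m = (2.25)·m/b.
At (13, 6): MRS = 27/26.
So at (13, 6) the consumer would give up 27/26 units of m for one more unit of b.

MRS = 27/26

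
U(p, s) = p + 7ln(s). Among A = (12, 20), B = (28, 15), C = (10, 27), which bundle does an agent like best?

Evaluate utility at each bundle:
U(A) = 32.970.
U(B) = 46.956.
U(C) = 33.071.
Highest utility is B, so B ≻ C ≻ A.

Bundle B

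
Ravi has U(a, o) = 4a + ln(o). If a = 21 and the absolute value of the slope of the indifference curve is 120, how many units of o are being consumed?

MU_a = 4, MU_o = 1/o.
MRS = 4 ÷ (1/o).
MRS depends only on o: 4·o = 120 ⇒ o = 120/4 = 30.

o = 30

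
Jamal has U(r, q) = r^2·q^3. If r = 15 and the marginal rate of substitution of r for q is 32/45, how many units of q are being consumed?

MU_r = 2·r·q^3 and MU_q = 3·r^2·q^2.
MRS = MU_r/MU_q = (2/3)·q/r.
Substitute r = 15: MRS = q/22.5. Setting q/22.5 = 32/45 gives q = (32/45)·22.5 = 16.

q = 16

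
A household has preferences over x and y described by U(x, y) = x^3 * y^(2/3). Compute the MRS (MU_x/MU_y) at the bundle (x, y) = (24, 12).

MRS = 2.25

MU_x = 3·x^2·y^(2/3) and MU_y = 2/3·x^3·y^(-1/3).
MRS = MU_x/MU_y = (4.5)·y/x.
At (24, 12): MRS = 2.25.
So at (24, 12) the consumer would give up 2.25 units of y for one more unit of x.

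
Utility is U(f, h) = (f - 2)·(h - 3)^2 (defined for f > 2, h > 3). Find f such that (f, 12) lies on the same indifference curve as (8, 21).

f = 26

U(8, 21) = 1944.
Set U(f, 12) = 1944 and solve.
With h = 12: (12 − 3)^2 = 81, so (f − 2) = 1944/81 = 24.
So f = 2 + 24 = 26.
Check: U(26, 12) = 1944.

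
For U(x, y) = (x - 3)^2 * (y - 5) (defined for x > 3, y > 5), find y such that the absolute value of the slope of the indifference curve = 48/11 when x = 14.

y = 29

MU_x = 2·(x−3)·(y−5), MU_y = (x−3)^2.
MRS = (2/1)·(y−5)/(x−3).
Substitute x = 14: MRS = (y − 5)/5.5. Setting this equal to 48/11 gives y − 5 = (48/11)·5.5 = 24, so y = 29.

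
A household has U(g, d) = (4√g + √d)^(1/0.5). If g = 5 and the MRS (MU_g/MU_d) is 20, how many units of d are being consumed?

d = 125

For CES with ρ = 0.5, MRS = (4/1)·√(d/g).
Setting (4/1)·√(d/5) = 20 gives √(d/5) = 5, so d/5 = 25 and d = 125.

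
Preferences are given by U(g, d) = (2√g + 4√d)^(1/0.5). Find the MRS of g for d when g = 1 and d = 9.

MRS = 1.5

For CES with ρ = 0.5, MRS = (2/4)·√(d/g).
At (1, 9): MRS = 1.5.
That is, one extra unit of g is worth 1.5 units of d at the margin.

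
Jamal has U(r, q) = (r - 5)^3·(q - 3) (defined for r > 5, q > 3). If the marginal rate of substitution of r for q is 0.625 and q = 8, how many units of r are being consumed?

MU_r = 3·(r−5)^2·(q−3), MU_q = (r−5)^3.
MRS = (3/1)·(q−3)/(r−5).
Substitute q = 8: MRS = 15/(r − 5). Setting this equal to 0.625 gives r − 5 = 15/0.625 = 24, so r = 29.

r = 29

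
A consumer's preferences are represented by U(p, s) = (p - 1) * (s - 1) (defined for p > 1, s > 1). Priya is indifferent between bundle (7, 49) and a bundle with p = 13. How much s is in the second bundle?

U(7, 49) = 288.
Set U(13, s) = 288 and solve.
With p = 13: (13 − 1) = 12, so (s − 1) = 288/12 = 24.
So s = 1 + 24 = 25.
Check: U(13, 25) = 288.

s = 25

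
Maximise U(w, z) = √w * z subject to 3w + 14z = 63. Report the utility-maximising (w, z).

MU_w = 0.5·w^(-0.5)·z and MU_z = √w.
MRS = MU_w/MU_z = (0.5)·z/w.
Tangency: set MRS = p_w/p_z = 3/14.
So (0.5)·z/w = 3/14, i.e. z = (3/7)·w.
Substitute into the budget 3·w + 14·z = 63: 9·w = 63, so w* = 7.
Then z* = (3/7)·7 = 3.

w* = 7, z* = 3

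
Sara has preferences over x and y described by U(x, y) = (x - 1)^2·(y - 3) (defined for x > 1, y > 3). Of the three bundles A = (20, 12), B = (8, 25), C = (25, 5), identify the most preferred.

Evaluate utility at each bundle:
U(A) = 3249.
U(B) = 1078.
U(C) = 1152.
Highest utility is A, so A ≻ C ≻ B.

Bundle A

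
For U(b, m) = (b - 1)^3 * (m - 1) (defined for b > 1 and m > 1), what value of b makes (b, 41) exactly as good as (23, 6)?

U(23, 6) = 53240.
Set U(b, 41) = 53240 and solve.
With m = 41: (41 − 1) = 40, so (b − 1)^3 = 53240/40 = 1331.
Taking the cube root (with b > 1): b − 1 = 11, so b = 12.
Check: U(12, 41) = 53240.

b = 12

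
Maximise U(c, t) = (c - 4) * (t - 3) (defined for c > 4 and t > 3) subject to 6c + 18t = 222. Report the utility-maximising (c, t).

MU_c = (t−3), MU_t = (c−4).
MRS = (t−3)/(c−4).
Tangency: set MRS = p_c/p_t = 6/18 = 1/3.
So (t − 3)/(c − 4) = 1/3, i.e. (t − 3) = (1/3)·(c − 4).
Rewrite the budget in excess-of-subsistence terms: 6·(c − 4) + 18·(t − 3) = 222 − 6·4 − 18·3 = 144.
Substituting, 12·(c − 4) = 144, so c − 4 = 12 and c* = 16.
Then t − 3 = (1/3)·12 = 4, so t* = 7.

c* = 16, t* = 7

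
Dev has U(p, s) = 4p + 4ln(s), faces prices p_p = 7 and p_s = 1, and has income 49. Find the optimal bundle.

p* = 6, s* = 7

MU_p = 4, MU_s = 4/s.
MRS = 4 ÷ (4/s).
Tangency: set MRS = p_p/p_s = 7/1 = 7.
MRS depends only on s: s = 7 ⇒ s* = 7.
From the budget, 7·p = 49 − 1·7 = 42, so p* = 6.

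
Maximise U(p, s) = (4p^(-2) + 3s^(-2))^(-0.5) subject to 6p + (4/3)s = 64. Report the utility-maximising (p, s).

p* = 8, s* = 12

For CES with ρ = -2, MRS = (4/3)·(s/p)^3.
Tangency: set MRS = p_p/p_s = 6/(4/3) = 4.5.
So (s/p)^3 = 3.375; taking the cube root, s/p = 1.5, i.e. s = 1.5·p.
Substitute into the budget 6·p + (4/3)·s = 64: 8·p = 64, so p* = 8 and s* = 1.5·8 = 12.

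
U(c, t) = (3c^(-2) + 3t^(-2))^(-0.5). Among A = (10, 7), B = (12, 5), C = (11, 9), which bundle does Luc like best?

Bundle C

Evaluate utility at each bundle:
U(A) = 3.311.
U(B) = 2.665.
U(C) = 4.022.
Highest utility is C, so C ≻ A ≻ B.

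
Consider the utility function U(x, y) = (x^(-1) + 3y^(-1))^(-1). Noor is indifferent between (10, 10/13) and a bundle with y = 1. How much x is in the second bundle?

x = 1

U depends on (x, y) only through S = x^(-1) + 3y^(-1), so equal utility means equal S. At (10, 10/13): S = 4.
With y = 1: 3·1^(-1) = 3, so x^(-1) = 4 − 3 = 1.
Hence x = 1/1 = 1.
Check: U(1, 1) = 0.25.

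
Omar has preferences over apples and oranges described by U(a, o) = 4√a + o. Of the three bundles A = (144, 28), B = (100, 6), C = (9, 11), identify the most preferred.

Bundle A

Evaluate utility at each bundle:
U(A) = 76.000.
U(B) = 46.000.
U(C) = 23.000.
Highest utility is A, so A ≻ B ≻ C.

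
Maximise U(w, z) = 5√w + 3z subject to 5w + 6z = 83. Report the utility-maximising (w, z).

MU_w = 5/(2√w), MU_z = 3.
MRS = 5/(2√w) ÷ 3.
Tangency: set MRS = p_w/p_z = 5/6.
MRS depends only on w: (5/6)/√w = 5/6 ⇒ √w = (5/6)/(5/6) = 1 ⇒ w* = 1.
From the budget, 6·z = 83 − 5·1 = 78, so z* = 13.

w* = 1, z* = 13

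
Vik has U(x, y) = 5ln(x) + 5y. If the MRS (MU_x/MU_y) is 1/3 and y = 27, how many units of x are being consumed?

MU_x = 5/x, MU_y = 5.
MRS = 5/x ÷ 5.
MRS depends only on x: 1/x = 1/3 ⇒ x = 1/(1/3) = 3.

x = 3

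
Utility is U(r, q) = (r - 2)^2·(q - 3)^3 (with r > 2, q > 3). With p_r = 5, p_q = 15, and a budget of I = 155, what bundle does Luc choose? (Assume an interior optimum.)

MU_r = 2·(r−2)·(q−3)^3, MU_q = 3·(r−2)^2·(q−3)^2.
MRS = (2/3)·(q−3)/(r−2).
Tangency: set MRS = p_r/p_q = 5/15 = 1/3.
So (2/3)·(q − 3)/(r − 2) = 1/3, i.e. (q − 3) = 0.5·(r − 2).
Rewrite the budget in excess-of-subsistence terms: 5·(r − 2) + 15·(q − 3) = 155 − 5·2 − 15·3 = 100.
Substituting, 12.5·(r − 2) = 100, so r − 2 = 8 and r* = 10.
Then q − 3 = 0.5·8 = 4, so q* = 7.

r* = 10, q* = 7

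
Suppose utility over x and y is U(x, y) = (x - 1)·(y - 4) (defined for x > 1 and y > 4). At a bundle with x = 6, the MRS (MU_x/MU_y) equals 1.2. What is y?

MU_x = (y−4), MU_y = (x−1).
MRS = (y−4)/(x−1).
Substitute x = 6: MRS = (y − 4)/5. Setting this equal to 1.2 gives y − 4 = 1.2·5 = 6, so y = 10.

y = 10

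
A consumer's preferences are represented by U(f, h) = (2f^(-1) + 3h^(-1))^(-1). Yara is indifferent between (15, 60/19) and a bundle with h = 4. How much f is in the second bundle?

f = 6

U depends on (f, h) only through S = 2f^(-1) + 3h^(-1), so equal utility means equal S. At (15, 60/19): S = 13/12.
With h = 4: 3·4^(-1) = 0.75, so 2f^(-1) = 13/12 − 0.75 = 1/3, i.e. f^(-1) = 1/6.
Hence f = 1/(1/6) = 6.
Check: U(6, 4) = 0.9231.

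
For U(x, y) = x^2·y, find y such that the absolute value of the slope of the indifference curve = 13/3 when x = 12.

y = 26

MU_x = 2·x·y and MU_y = x^2.
MRS = MU_x/MU_y = (2/1)·y/x.
Substitute x = 12: MRS = y/6. Setting y/6 = 13/3 gives y = (13/3)·6 = 26.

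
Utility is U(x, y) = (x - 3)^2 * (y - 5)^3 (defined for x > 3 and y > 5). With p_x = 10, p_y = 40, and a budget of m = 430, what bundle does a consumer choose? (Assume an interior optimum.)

x* = 11, y* = 8

MU_x = 2·(x−3)·(y−5)^3, MU_y = 3·(x−3)^2·(y−5)^2.
MRS = (2/3)·(y−5)/(x−3).
Tangency: set MRS = p_x/p_y = 10/40 = 0.25.
So (2/3)·(y − 5)/(x − 3) = 0.25, i.e. (y − 5) = 0.375·(x − 3).
Rewrite the budget in excess-of-subsistence terms: 10·(x − 3) + 40·(y − 5) = 430 − 10·3 − 40·5 = 200.
Substituting, 25·(x − 3) = 200, so x − 3 = 8 and x* = 11.
Then y − 5 = 0.375·8 = 3, so y* = 8.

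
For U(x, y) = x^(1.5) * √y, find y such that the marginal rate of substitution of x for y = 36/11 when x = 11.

y = 12

MU_x = 1.5·√x·√y and MU_y = 0.5·x^(1.5)·y^(-0.5).
MRS = MU_x/MU_y = (3)·y/x.
Substitute x = 11: MRS = y/(11/3). Setting y/(11/3) = 36/11 gives y = (36/11)·(11/3) = 12.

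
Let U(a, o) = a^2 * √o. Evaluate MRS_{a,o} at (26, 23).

MRS = 46/13

MU_a = 2·a·√o and MU_o = 0.5·a^2·o^(-0.5).
MRS = MU_a/MU_o = (4)·o/a.
At (26, 23): MRS = 46/13.
So at (26, 23) the consumer would give up 46/13 units of o for one more unit of a.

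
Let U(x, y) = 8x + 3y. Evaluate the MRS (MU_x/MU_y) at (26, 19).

MU_x = 8, MU_y = 3, so MRS = 8/3 at every bundle.
At (26, 19): MRS = 8/3.
That is, one extra unit of x is worth 8/3 units of y at the margin.

MRS = 8/3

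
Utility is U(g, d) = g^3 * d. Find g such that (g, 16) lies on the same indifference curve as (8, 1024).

U(8, 1024) = 524288.
Set U(g, 16) = 524288 and solve.
With d = 16: g^3 = 524288/16 = 32768; taking the cube root, g = 32.
Check: U(32, 16) = 524288.

g = 32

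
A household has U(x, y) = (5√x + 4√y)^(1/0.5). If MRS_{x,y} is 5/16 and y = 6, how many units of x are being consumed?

For CES with ρ = 0.5, MRS = (5/4)·√(y/x).
Setting (5/4)·√(6/x) = 5/16 gives √(6/x) = 0.25, so 6/x = 1/16 and x = 96.

x = 96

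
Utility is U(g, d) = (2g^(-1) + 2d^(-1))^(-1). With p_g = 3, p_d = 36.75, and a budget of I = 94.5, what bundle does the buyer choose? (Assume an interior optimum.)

For CES with ρ = -1, MRS = (d/g)^2.
Tangency: set MRS = p_g/p_d = 3/36.75 = 4/49.
So (d/g)^2 = 4/49; taking the square root, d/g = 2/7, i.e. d = (2/7)·g.
Substitute into the budget 3·g + 36.75·d = 94.5: 13.5·g = 94.5, so g* = 7 and d* = (2/7)·7 = 2.

g* = 7, d* = 2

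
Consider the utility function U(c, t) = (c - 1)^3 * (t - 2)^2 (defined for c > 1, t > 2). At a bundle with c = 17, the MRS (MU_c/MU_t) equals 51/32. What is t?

t = 19

MU_c = 3·(c−1)^2·(t−2)^2, MU_t = 2·(c−1)^3·(t−2).
MRS = (3/2)·(t−2)/(c−1).
Substitute c = 17: MRS = (t − 2)/(32/3). Setting this equal to 51/32 gives t − 2 = (51/32)·(32/3) = 17, so t = 19.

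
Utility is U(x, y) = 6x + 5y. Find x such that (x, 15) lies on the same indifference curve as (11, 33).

x = 26

U(11, 33) = 231.
Set U(x, 15) = 231 and solve.
6x + 5·15 = 231 ⇒ 6x = 156 ⇒ x = 26.
Check: U(26, 15) = 231.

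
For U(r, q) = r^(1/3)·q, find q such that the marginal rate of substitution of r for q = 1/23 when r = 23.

MU_r = 1/3·r^(-2/3)·q and MU_q = r^(1/3).
MRS = MU_r/MU_q = (1/3)·q/r.
Substitute r = 23: MRS = q/69. Setting q/69 = 1/23 gives q = (1/23)·69 = 3.

q = 3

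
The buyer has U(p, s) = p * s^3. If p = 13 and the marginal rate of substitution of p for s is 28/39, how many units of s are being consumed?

s = 28

MU_p = s^3 and MU_s = 3·p·s^2.
MRS = MU_p/MU_s = (1/3)·s/p.
Substitute p = 13: MRS = s/39. Setting s/39 = 28/39 gives s = (28/39)·39 = 28.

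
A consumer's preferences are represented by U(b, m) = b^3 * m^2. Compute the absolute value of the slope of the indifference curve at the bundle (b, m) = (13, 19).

MU_b = 3·b^2·m^2 and MU_m = 2·b^3·m.
MRS = MU_b/MU_m = (3/2)·m/b.
At (13, 19): MRS = 57/26.
That is, one extra unit of b is worth 57/26 units of m at the margin.

MRS = 57/26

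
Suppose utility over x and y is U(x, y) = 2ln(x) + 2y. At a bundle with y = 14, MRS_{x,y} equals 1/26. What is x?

MU_x = 2/x, MU_y = 2.
MRS = 2/x ÷ 2.
MRS depends only on x: 1/x = 1/26 ⇒ x = 1/(1/26) = 26.

x = 26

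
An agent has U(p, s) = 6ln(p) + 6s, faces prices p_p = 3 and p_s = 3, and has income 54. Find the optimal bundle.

p* = 1, s* = 17

MU_p = 6/p, MU_s = 6.
MRS = 6/p ÷ 6.
Tangency: set MRS = p_p/p_s = 3/3 = 1.
MRS depends only on p: 1/p = 1 ⇒ p* = 1/1 = 1.
From the budget, 3·s = 54 − 3·1 = 51, so s* = 17.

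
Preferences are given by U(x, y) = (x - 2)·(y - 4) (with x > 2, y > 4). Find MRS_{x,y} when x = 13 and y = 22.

MRS = 18/11

MU_x = (y−4), MU_y = (x−2).
MRS = (y−4)/(x−2).
At (13, 22): MRS = 18/11.
So at (13, 22) the consumer would give up 18/11 units of y for one more unit of x.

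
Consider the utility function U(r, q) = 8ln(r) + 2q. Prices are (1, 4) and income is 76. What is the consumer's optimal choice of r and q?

MU_r = 8/r, MU_q = 2.
MRS = 8/r ÷ 2.
Tangency: set MRS = p_r/p_q = 1/4 = 0.25.
MRS depends only on r: 4/r = 0.25 ⇒ r* = 4/0.25 = 16.
From the budget, 4·q = 76 − 1·16 = 60, so q* = 15.

r* = 16, q* = 15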